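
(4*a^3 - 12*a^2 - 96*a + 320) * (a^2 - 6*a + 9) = 4*a^5 - 36*a^4 + 12*a^3 + 788*a^2 - 2784*a + 2880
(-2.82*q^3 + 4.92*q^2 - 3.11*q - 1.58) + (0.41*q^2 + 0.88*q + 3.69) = -2.82*q^3 + 5.33*q^2 - 2.23*q + 2.11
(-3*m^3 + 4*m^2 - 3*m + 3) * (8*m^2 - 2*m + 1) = -24*m^5 + 38*m^4 - 35*m^3 + 34*m^2 - 9*m + 3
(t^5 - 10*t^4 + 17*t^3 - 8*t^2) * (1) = t^5 - 10*t^4 + 17*t^3 - 8*t^2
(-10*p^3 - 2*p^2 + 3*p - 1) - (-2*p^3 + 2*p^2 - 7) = -8*p^3 - 4*p^2 + 3*p + 6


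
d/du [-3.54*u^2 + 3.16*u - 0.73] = 3.16 - 7.08*u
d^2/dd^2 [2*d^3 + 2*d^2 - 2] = 12*d + 4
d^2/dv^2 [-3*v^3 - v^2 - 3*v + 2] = -18*v - 2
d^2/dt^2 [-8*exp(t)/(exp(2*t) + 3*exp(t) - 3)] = 8*(-2*(2*exp(t) + 3)^2*exp(2*t) + (8*exp(t) + 9)*(exp(2*t) + 3*exp(t) - 3)*exp(t) - (exp(2*t) + 3*exp(t) - 3)^2)*exp(t)/(exp(2*t) + 3*exp(t) - 3)^3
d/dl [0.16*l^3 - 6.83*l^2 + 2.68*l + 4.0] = 0.48*l^2 - 13.66*l + 2.68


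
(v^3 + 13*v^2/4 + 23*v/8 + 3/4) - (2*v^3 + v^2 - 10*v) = -v^3 + 9*v^2/4 + 103*v/8 + 3/4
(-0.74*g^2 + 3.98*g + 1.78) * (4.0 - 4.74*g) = 3.5076*g^3 - 21.8252*g^2 + 7.4828*g + 7.12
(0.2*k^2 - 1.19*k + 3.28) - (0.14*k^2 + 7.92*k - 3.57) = 0.06*k^2 - 9.11*k + 6.85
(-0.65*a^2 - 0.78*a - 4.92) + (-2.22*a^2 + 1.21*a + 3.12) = -2.87*a^2 + 0.43*a - 1.8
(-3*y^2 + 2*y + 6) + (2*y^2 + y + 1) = -y^2 + 3*y + 7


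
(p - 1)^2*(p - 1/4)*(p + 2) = p^4 - p^3/4 - 3*p^2 + 11*p/4 - 1/2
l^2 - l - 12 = (l - 4)*(l + 3)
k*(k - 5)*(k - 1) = k^3 - 6*k^2 + 5*k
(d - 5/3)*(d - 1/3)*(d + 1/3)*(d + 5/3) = d^4 - 26*d^2/9 + 25/81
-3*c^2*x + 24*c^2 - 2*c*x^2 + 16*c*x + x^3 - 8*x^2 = (-3*c + x)*(c + x)*(x - 8)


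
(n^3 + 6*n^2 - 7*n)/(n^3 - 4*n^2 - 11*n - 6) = n*(-n^2 - 6*n + 7)/(-n^3 + 4*n^2 + 11*n + 6)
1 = 1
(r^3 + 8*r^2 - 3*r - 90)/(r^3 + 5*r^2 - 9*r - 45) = (r + 6)/(r + 3)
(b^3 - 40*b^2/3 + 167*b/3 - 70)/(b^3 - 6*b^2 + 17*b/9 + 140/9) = 3*(b - 6)/(3*b + 4)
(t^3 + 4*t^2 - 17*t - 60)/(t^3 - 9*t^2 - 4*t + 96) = (t + 5)/(t - 8)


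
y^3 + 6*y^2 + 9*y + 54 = (y + 6)*(y - 3*I)*(y + 3*I)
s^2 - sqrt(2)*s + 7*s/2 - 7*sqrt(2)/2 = (s + 7/2)*(s - sqrt(2))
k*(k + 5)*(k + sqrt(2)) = k^3 + sqrt(2)*k^2 + 5*k^2 + 5*sqrt(2)*k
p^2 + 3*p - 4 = (p - 1)*(p + 4)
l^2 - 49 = (l - 7)*(l + 7)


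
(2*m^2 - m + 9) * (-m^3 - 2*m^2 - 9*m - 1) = -2*m^5 - 3*m^4 - 25*m^3 - 11*m^2 - 80*m - 9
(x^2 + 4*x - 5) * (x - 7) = x^3 - 3*x^2 - 33*x + 35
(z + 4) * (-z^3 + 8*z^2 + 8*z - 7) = -z^4 + 4*z^3 + 40*z^2 + 25*z - 28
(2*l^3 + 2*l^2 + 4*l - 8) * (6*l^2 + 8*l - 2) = 12*l^5 + 28*l^4 + 36*l^3 - 20*l^2 - 72*l + 16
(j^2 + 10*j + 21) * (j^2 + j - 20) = j^4 + 11*j^3 + 11*j^2 - 179*j - 420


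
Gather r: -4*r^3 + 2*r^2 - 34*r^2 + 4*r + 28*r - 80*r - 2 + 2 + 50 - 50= -4*r^3 - 32*r^2 - 48*r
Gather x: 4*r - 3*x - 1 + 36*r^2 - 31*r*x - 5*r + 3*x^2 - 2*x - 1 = 36*r^2 - r + 3*x^2 + x*(-31*r - 5) - 2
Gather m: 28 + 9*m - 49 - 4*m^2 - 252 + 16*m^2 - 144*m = 12*m^2 - 135*m - 273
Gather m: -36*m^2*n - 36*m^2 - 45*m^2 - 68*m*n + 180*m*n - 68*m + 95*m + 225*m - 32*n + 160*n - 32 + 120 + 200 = m^2*(-36*n - 81) + m*(112*n + 252) + 128*n + 288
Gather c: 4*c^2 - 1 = 4*c^2 - 1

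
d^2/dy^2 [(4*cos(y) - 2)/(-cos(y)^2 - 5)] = 4*(4*(1 - 2*cos(y))*sin(y)^2*cos(y)^2 + (cos(y)^2 + 5)^2*cos(y) + (cos(y)^2 + 5)*(cos(2*y) - 2*cos(3*y)))/(cos(y)^2 + 5)^3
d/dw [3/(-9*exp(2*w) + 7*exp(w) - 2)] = (54*exp(w) - 21)*exp(w)/(9*exp(2*w) - 7*exp(w) + 2)^2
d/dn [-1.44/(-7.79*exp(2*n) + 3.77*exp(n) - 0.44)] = (5.4288 - 22.4352*exp(n))*exp(n)/(7.79*exp(2*n) - 3.77*exp(n) + 0.44)^2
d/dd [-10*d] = -10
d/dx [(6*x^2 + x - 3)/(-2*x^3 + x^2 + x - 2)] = ((-12*x - 1)*(2*x^3 - x^2 - x + 2) - (-6*x^2 + 2*x + 1)*(6*x^2 + x - 3))/(2*x^3 - x^2 - x + 2)^2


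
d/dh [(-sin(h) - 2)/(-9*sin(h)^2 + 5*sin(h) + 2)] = (-9*sin(h)^2 - 36*sin(h) + 8)*cos(h)/(-9*sin(h)^2 + 5*sin(h) + 2)^2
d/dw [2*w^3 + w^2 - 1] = 2*w*(3*w + 1)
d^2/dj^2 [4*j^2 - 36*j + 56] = 8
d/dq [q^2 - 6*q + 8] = 2*q - 6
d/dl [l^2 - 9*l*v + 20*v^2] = 2*l - 9*v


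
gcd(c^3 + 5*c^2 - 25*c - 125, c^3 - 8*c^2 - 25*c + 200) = c^2 - 25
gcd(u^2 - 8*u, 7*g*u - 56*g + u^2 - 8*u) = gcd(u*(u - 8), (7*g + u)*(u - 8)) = u - 8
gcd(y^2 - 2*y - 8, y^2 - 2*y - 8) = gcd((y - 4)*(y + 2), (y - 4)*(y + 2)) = y^2 - 2*y - 8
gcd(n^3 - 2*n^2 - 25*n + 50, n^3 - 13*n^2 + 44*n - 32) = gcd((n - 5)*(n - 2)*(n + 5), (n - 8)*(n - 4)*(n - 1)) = 1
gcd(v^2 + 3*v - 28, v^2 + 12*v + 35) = v + 7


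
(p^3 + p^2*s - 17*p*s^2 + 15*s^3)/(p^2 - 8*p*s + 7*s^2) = (p^2 + 2*p*s - 15*s^2)/(p - 7*s)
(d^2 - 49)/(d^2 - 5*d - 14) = (d + 7)/(d + 2)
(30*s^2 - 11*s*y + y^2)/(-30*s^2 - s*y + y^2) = (-5*s + y)/(5*s + y)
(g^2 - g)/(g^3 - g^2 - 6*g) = (1 - g)/(-g^2 + g + 6)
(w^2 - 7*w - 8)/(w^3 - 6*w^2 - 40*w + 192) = (w + 1)/(w^2 + 2*w - 24)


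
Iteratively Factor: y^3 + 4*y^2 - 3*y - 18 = (y + 3)*(y^2 + y - 6) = (y - 2)*(y + 3)*(y + 3)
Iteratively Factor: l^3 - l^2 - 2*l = (l - 2)*(l^2 + l) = l*(l - 2)*(l + 1)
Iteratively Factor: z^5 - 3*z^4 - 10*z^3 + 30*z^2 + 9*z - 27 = (z - 3)*(z^4 - 10*z^2 + 9) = (z - 3)*(z + 3)*(z^3 - 3*z^2 - z + 3) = (z - 3)^2*(z + 3)*(z^2 - 1) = (z - 3)^2*(z - 1)*(z + 3)*(z + 1)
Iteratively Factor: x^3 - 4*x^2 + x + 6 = (x + 1)*(x^2 - 5*x + 6) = (x - 3)*(x + 1)*(x - 2)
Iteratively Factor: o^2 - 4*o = (o)*(o - 4)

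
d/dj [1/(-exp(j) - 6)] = exp(j)/(exp(j) + 6)^2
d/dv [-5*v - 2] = -5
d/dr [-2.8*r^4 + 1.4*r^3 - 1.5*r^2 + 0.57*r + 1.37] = -11.2*r^3 + 4.2*r^2 - 3.0*r + 0.57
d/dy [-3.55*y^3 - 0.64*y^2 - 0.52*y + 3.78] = -10.65*y^2 - 1.28*y - 0.52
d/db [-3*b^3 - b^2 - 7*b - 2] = -9*b^2 - 2*b - 7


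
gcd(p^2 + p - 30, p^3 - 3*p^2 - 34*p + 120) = p^2 + p - 30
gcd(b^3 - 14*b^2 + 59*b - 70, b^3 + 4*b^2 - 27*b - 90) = b - 5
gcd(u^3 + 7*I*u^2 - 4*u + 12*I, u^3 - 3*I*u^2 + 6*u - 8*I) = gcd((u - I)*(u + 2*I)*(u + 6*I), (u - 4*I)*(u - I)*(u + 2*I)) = u^2 + I*u + 2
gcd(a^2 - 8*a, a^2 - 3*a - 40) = a - 8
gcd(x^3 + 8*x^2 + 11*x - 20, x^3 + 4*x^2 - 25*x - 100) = x^2 + 9*x + 20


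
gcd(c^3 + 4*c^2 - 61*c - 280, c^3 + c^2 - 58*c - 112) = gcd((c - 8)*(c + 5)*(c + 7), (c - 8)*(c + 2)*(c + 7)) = c^2 - c - 56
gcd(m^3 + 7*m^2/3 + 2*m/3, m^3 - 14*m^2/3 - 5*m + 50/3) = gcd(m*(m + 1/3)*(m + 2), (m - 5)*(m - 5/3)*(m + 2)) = m + 2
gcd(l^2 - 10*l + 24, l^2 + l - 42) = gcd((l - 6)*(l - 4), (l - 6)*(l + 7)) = l - 6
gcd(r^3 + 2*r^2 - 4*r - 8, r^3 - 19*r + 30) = r - 2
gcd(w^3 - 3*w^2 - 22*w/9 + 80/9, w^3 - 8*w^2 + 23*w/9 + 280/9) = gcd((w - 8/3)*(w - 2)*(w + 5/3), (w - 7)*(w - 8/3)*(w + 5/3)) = w^2 - w - 40/9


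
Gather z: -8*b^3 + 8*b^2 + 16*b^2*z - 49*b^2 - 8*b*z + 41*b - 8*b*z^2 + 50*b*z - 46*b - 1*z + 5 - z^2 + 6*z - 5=-8*b^3 - 41*b^2 - 5*b + z^2*(-8*b - 1) + z*(16*b^2 + 42*b + 5)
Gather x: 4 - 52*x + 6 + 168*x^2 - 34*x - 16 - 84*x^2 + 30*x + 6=84*x^2 - 56*x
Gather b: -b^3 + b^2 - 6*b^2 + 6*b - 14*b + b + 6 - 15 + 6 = -b^3 - 5*b^2 - 7*b - 3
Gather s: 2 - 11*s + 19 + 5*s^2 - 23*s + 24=5*s^2 - 34*s + 45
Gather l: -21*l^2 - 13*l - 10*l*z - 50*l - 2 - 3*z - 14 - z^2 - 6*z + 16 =-21*l^2 + l*(-10*z - 63) - z^2 - 9*z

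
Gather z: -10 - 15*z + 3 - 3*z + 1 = -18*z - 6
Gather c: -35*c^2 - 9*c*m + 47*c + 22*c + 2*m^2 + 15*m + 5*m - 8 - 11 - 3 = -35*c^2 + c*(69 - 9*m) + 2*m^2 + 20*m - 22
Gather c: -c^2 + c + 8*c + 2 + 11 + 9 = -c^2 + 9*c + 22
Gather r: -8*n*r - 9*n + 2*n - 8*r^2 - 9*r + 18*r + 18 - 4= -7*n - 8*r^2 + r*(9 - 8*n) + 14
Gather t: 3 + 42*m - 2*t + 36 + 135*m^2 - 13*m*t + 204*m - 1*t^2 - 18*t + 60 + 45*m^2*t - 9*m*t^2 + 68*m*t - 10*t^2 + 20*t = 135*m^2 + 246*m + t^2*(-9*m - 11) + t*(45*m^2 + 55*m) + 99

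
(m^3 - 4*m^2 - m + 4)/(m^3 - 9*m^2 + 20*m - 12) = (m^2 - 3*m - 4)/(m^2 - 8*m + 12)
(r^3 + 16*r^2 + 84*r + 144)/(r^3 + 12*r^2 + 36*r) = (r + 4)/r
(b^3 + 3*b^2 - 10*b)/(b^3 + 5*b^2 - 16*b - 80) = b*(b - 2)/(b^2 - 16)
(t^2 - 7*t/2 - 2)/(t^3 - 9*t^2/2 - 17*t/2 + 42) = (2*t + 1)/(2*t^2 - t - 21)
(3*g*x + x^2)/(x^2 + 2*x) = (3*g + x)/(x + 2)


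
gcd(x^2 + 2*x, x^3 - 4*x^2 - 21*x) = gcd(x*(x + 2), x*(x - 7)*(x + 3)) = x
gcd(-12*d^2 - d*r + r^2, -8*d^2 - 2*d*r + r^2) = -4*d + r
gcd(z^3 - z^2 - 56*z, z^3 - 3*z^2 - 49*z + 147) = z + 7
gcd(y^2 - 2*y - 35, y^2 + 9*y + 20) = y + 5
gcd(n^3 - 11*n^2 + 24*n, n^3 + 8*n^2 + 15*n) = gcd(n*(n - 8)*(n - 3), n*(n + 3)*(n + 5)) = n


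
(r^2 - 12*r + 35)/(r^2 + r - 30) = (r - 7)/(r + 6)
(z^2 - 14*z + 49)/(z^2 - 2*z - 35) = (z - 7)/(z + 5)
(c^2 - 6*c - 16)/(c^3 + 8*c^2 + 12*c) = (c - 8)/(c*(c + 6))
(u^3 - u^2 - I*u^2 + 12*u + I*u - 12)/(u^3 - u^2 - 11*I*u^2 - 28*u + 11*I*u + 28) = (u + 3*I)/(u - 7*I)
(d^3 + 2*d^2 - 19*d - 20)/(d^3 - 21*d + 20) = (d + 1)/(d - 1)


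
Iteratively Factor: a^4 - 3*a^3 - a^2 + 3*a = (a)*(a^3 - 3*a^2 - a + 3) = a*(a - 3)*(a^2 - 1) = a*(a - 3)*(a - 1)*(a + 1)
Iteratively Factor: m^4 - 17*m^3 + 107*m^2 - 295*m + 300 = (m - 4)*(m^3 - 13*m^2 + 55*m - 75) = (m - 5)*(m - 4)*(m^2 - 8*m + 15) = (m - 5)*(m - 4)*(m - 3)*(m - 5)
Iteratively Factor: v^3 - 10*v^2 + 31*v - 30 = (v - 5)*(v^2 - 5*v + 6) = (v - 5)*(v - 2)*(v - 3)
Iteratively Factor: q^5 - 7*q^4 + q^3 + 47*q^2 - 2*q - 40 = (q - 1)*(q^4 - 6*q^3 - 5*q^2 + 42*q + 40) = (q - 1)*(q + 1)*(q^3 - 7*q^2 + 2*q + 40) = (q - 5)*(q - 1)*(q + 1)*(q^2 - 2*q - 8) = (q - 5)*(q - 4)*(q - 1)*(q + 1)*(q + 2)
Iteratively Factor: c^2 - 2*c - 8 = (c + 2)*(c - 4)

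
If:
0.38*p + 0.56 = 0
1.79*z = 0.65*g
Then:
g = 2.75384615384615*z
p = -1.47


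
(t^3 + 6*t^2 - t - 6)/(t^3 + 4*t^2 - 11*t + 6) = (t + 1)/(t - 1)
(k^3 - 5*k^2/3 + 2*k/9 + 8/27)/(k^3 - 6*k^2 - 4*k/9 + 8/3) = (9*k^2 - 9*k - 4)/(3*(3*k^2 - 16*k - 12))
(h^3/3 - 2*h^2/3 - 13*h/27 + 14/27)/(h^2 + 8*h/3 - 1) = (9*h^3 - 18*h^2 - 13*h + 14)/(9*(3*h^2 + 8*h - 3))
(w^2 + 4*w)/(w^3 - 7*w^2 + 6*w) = (w + 4)/(w^2 - 7*w + 6)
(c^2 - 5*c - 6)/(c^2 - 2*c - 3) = (c - 6)/(c - 3)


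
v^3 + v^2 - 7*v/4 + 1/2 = (v - 1/2)^2*(v + 2)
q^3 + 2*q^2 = q^2*(q + 2)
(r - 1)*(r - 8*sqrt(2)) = r^2 - 8*sqrt(2)*r - r + 8*sqrt(2)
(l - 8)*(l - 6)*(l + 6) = l^3 - 8*l^2 - 36*l + 288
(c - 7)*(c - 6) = c^2 - 13*c + 42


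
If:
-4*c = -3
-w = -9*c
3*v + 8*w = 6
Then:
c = 3/4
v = -16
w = 27/4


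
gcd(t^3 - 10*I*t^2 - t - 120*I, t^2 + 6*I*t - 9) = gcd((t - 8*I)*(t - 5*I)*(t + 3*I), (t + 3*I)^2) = t + 3*I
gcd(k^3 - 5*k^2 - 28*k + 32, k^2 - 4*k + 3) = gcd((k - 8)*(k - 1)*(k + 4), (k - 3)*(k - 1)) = k - 1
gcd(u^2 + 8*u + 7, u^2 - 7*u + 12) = 1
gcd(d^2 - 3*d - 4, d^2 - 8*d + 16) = d - 4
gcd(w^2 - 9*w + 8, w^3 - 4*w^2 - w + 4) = w - 1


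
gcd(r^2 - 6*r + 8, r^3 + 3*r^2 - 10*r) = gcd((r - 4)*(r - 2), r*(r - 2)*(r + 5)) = r - 2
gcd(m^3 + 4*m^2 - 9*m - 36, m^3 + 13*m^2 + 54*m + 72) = m^2 + 7*m + 12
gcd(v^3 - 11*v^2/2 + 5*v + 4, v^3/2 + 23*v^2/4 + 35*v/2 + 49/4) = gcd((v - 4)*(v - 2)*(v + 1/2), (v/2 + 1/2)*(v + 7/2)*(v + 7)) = 1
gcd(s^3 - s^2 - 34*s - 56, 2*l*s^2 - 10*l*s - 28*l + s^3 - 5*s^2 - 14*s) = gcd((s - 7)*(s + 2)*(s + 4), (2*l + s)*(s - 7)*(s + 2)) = s^2 - 5*s - 14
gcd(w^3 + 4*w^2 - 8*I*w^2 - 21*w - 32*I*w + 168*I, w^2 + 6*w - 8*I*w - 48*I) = w - 8*I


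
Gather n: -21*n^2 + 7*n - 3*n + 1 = -21*n^2 + 4*n + 1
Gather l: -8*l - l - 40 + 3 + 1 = -9*l - 36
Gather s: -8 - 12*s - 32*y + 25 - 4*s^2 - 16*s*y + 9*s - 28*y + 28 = -4*s^2 + s*(-16*y - 3) - 60*y + 45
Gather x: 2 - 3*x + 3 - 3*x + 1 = 6 - 6*x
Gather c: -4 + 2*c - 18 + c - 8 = 3*c - 30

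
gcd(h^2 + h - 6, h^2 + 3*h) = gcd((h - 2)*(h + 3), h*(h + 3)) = h + 3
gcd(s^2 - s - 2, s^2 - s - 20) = 1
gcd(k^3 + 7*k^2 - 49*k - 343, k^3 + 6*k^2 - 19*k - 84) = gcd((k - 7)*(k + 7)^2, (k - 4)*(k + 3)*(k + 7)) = k + 7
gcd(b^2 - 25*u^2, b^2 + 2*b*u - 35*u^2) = -b + 5*u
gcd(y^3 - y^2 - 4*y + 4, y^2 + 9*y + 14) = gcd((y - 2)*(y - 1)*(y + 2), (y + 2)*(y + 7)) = y + 2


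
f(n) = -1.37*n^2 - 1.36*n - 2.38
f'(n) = -2.74*n - 1.36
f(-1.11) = -2.56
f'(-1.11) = 1.68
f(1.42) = -7.07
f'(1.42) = -5.25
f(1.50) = -7.50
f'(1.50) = -5.47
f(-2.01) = -5.18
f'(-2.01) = 4.15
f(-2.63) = -8.28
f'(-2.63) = 5.85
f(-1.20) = -2.72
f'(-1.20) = 1.93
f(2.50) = -14.34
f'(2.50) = -8.21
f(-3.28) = -12.66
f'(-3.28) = 7.63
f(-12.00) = -183.34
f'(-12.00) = 31.52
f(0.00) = -2.38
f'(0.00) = -1.36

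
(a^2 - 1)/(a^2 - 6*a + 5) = (a + 1)/(a - 5)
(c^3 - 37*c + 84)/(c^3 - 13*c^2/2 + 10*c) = 2*(c^2 + 4*c - 21)/(c*(2*c - 5))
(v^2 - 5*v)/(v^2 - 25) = v/(v + 5)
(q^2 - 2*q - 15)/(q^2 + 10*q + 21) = (q - 5)/(q + 7)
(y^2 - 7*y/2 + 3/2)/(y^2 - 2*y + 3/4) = 2*(y - 3)/(2*y - 3)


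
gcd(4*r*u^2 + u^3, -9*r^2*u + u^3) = u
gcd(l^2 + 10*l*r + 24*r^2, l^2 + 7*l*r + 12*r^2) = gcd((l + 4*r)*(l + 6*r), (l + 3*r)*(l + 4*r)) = l + 4*r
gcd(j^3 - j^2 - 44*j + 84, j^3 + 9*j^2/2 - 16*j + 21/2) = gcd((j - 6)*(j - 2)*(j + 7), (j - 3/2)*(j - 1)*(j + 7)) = j + 7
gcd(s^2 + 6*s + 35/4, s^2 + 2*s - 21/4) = s + 7/2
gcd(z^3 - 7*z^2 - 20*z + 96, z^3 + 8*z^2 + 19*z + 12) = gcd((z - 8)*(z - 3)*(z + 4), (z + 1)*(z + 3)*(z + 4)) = z + 4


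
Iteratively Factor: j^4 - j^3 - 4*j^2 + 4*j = (j - 1)*(j^3 - 4*j) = (j - 1)*(j + 2)*(j^2 - 2*j) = j*(j - 1)*(j + 2)*(j - 2)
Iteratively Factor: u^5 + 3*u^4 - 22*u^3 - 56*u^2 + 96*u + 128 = (u - 4)*(u^4 + 7*u^3 + 6*u^2 - 32*u - 32) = (u - 4)*(u + 4)*(u^3 + 3*u^2 - 6*u - 8) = (u - 4)*(u + 1)*(u + 4)*(u^2 + 2*u - 8) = (u - 4)*(u - 2)*(u + 1)*(u + 4)*(u + 4)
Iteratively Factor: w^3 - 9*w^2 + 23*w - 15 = (w - 3)*(w^2 - 6*w + 5) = (w - 3)*(w - 1)*(w - 5)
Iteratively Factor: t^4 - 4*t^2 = (t + 2)*(t^3 - 2*t^2) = t*(t + 2)*(t^2 - 2*t) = t^2*(t + 2)*(t - 2)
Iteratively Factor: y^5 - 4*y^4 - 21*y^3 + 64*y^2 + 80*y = (y + 1)*(y^4 - 5*y^3 - 16*y^2 + 80*y) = y*(y + 1)*(y^3 - 5*y^2 - 16*y + 80) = y*(y + 1)*(y + 4)*(y^2 - 9*y + 20) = y*(y - 5)*(y + 1)*(y + 4)*(y - 4)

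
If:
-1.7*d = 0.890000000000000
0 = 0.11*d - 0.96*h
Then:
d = -0.52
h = -0.06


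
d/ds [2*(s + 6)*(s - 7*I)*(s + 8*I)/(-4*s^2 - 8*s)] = (-s^4 - 4*s^3 + 4*s^2*(11 + I) + 672*s + 672)/(2*s^2*(s^2 + 4*s + 4))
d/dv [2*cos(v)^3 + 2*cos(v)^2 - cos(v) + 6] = (-6*cos(v)^2 - 4*cos(v) + 1)*sin(v)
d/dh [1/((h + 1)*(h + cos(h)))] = (-h + (h + 1)*(sin(h) - 1) - cos(h))/((h + 1)^2*(h + cos(h))^2)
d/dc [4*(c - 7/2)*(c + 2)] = 8*c - 6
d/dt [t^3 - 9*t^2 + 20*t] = 3*t^2 - 18*t + 20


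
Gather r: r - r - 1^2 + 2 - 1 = 0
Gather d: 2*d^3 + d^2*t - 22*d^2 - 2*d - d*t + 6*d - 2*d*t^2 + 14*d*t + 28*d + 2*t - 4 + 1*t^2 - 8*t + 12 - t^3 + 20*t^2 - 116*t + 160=2*d^3 + d^2*(t - 22) + d*(-2*t^2 + 13*t + 32) - t^3 + 21*t^2 - 122*t + 168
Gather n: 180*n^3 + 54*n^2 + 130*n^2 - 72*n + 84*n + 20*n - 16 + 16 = 180*n^3 + 184*n^2 + 32*n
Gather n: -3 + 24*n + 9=24*n + 6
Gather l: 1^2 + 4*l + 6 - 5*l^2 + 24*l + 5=-5*l^2 + 28*l + 12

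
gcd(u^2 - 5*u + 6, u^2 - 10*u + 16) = u - 2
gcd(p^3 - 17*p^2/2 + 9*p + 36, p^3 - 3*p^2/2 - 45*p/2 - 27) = p^2 - 9*p/2 - 9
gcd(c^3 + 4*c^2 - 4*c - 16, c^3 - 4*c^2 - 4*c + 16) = c^2 - 4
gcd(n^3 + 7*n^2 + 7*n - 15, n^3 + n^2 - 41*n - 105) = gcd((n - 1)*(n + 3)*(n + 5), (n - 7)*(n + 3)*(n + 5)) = n^2 + 8*n + 15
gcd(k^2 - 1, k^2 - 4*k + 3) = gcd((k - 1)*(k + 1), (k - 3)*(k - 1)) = k - 1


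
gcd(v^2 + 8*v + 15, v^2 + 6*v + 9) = v + 3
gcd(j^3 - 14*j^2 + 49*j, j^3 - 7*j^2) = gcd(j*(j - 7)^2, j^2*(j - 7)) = j^2 - 7*j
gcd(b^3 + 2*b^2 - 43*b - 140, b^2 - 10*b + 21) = b - 7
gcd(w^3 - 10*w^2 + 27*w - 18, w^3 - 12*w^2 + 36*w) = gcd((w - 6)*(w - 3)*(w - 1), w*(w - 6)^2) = w - 6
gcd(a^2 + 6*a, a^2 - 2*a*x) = a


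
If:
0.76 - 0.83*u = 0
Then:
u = 0.92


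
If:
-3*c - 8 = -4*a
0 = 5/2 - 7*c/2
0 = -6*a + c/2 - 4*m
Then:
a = 71/28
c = 5/7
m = -26/7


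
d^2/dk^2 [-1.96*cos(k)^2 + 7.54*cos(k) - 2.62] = -7.54*cos(k) + 3.92*cos(2*k)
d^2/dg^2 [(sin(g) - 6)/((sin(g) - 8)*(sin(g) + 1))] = (-sin(g)^4 + 18*sin(g)^3 - 190*sin(g)^2 + 696*sin(g) - 796)/((sin(g) - 8)^3*(sin(g) + 1)^2)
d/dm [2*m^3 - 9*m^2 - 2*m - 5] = 6*m^2 - 18*m - 2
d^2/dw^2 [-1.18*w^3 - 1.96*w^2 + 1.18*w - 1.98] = -7.08*w - 3.92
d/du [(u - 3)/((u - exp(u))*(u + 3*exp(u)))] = (-(1 - exp(u))*(u - 3)*(u + 3*exp(u)) - (u - 3)*(u - exp(u))*(3*exp(u) + 1) + (u - exp(u))*(u + 3*exp(u)))/((u - exp(u))^2*(u + 3*exp(u))^2)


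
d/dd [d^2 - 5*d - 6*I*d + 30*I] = 2*d - 5 - 6*I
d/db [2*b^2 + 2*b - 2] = 4*b + 2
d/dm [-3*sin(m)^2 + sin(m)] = (1 - 6*sin(m))*cos(m)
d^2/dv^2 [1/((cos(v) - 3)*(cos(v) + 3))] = 2*(-2*sin(v)^4 + 19*sin(v)^2 - 8)/((cos(v) - 3)^3*(cos(v) + 3)^3)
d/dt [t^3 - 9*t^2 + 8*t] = 3*t^2 - 18*t + 8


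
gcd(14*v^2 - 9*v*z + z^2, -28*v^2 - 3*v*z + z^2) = -7*v + z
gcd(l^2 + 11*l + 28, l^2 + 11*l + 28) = l^2 + 11*l + 28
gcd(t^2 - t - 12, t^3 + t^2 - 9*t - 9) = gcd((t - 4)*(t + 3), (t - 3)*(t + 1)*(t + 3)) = t + 3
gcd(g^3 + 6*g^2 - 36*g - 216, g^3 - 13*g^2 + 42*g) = g - 6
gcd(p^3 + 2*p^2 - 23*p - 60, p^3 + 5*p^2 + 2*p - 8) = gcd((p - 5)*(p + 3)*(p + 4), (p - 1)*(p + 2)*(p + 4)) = p + 4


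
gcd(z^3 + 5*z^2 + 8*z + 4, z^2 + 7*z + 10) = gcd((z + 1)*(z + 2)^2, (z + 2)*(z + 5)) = z + 2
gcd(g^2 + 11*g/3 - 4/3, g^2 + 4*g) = g + 4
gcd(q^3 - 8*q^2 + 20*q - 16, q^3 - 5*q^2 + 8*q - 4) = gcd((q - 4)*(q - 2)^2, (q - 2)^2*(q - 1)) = q^2 - 4*q + 4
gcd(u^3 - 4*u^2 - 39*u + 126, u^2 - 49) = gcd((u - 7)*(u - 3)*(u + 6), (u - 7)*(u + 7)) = u - 7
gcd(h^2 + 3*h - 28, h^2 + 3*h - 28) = h^2 + 3*h - 28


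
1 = 1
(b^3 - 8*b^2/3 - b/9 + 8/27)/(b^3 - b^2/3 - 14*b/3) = (-27*b^3 + 72*b^2 + 3*b - 8)/(9*b*(-3*b^2 + b + 14))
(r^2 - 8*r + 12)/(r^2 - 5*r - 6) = (r - 2)/(r + 1)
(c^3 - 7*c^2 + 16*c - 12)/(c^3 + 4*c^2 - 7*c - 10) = (c^2 - 5*c + 6)/(c^2 + 6*c + 5)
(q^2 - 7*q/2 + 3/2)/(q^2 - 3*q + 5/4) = 2*(q - 3)/(2*q - 5)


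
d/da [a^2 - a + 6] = 2*a - 1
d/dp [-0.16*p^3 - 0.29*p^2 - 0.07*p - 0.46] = -0.48*p^2 - 0.58*p - 0.07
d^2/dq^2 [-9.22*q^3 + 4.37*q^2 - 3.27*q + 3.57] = 8.74 - 55.32*q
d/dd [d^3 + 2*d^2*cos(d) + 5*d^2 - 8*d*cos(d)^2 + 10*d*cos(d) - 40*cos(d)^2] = -2*d^2*sin(d) + 3*d^2 - 10*d*sin(d) + 8*d*sin(2*d) + 4*d*cos(d) + 10*d + 40*sin(2*d) - 8*cos(d)^2 + 10*cos(d)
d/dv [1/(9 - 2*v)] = 2/(2*v - 9)^2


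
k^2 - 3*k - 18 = (k - 6)*(k + 3)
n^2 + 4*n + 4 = (n + 2)^2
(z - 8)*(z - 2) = z^2 - 10*z + 16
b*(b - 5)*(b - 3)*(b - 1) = b^4 - 9*b^3 + 23*b^2 - 15*b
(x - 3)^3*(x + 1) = x^4 - 8*x^3 + 18*x^2 - 27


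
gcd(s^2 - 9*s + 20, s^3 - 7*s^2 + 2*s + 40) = s^2 - 9*s + 20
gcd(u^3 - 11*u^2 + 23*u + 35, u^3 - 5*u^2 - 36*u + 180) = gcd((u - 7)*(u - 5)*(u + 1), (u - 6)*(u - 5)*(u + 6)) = u - 5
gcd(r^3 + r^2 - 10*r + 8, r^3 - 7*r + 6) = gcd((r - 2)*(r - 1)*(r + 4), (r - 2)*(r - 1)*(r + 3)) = r^2 - 3*r + 2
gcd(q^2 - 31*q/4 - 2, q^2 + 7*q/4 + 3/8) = q + 1/4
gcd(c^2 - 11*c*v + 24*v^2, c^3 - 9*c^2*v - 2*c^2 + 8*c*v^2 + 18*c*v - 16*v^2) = -c + 8*v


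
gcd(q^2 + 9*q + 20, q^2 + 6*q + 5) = q + 5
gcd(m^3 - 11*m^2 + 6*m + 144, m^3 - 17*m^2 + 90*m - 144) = m^2 - 14*m + 48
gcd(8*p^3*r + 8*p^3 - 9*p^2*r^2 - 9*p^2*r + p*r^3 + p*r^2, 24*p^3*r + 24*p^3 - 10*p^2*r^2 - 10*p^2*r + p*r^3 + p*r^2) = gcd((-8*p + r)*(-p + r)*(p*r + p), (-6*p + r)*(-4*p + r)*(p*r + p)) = p*r + p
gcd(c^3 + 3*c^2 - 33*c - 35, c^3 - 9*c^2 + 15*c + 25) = c^2 - 4*c - 5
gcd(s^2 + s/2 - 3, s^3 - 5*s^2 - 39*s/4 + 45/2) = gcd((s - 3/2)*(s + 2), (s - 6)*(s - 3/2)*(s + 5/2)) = s - 3/2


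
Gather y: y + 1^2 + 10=y + 11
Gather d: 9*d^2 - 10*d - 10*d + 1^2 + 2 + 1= 9*d^2 - 20*d + 4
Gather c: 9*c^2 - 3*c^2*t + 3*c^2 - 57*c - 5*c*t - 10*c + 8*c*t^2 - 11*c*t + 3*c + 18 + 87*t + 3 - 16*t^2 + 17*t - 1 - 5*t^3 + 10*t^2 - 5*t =c^2*(12 - 3*t) + c*(8*t^2 - 16*t - 64) - 5*t^3 - 6*t^2 + 99*t + 20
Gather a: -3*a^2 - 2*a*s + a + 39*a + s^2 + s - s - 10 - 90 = -3*a^2 + a*(40 - 2*s) + s^2 - 100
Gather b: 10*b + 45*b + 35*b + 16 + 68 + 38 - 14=90*b + 108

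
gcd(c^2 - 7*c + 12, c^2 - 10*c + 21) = c - 3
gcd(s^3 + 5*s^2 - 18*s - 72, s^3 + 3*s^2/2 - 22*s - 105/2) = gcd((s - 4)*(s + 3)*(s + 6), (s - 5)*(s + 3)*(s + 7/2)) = s + 3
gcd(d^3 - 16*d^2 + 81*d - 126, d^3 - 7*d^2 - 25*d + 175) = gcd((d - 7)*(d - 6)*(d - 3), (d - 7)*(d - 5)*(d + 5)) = d - 7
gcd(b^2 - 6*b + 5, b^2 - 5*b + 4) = b - 1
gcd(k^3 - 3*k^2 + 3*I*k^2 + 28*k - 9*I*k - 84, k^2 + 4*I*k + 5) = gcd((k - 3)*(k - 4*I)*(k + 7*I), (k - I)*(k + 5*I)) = 1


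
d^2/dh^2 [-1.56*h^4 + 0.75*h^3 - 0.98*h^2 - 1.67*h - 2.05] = -18.72*h^2 + 4.5*h - 1.96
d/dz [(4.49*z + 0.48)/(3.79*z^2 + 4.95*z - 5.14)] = (17.0171*z^2 + 22.2255*z - (4.49*z + 0.48)*(7.58*z + 4.95) - 23.0786)/(3.79*z^2 + 4.95*z - 5.14)^2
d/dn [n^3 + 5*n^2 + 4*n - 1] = 3*n^2 + 10*n + 4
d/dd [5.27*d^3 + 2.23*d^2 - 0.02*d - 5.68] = 15.81*d^2 + 4.46*d - 0.02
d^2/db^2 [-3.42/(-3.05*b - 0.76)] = 63.6291/(3.05*b + 0.76)^3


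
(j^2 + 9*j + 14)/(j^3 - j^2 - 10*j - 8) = (j + 7)/(j^2 - 3*j - 4)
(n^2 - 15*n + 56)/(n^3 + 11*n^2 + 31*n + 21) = (n^2 - 15*n + 56)/(n^3 + 11*n^2 + 31*n + 21)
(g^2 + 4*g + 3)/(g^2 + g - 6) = (g + 1)/(g - 2)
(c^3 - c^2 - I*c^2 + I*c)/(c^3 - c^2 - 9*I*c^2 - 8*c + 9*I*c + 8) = c/(c - 8*I)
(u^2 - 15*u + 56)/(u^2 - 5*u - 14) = (u - 8)/(u + 2)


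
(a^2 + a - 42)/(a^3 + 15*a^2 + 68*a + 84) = (a - 6)/(a^2 + 8*a + 12)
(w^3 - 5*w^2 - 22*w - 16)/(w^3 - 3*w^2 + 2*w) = (w^3 - 5*w^2 - 22*w - 16)/(w*(w^2 - 3*w + 2))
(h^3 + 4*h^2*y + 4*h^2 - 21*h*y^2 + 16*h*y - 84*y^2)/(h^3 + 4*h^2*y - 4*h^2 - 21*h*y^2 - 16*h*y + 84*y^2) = (h + 4)/(h - 4)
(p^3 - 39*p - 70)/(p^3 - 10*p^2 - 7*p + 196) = (p^2 + 7*p + 10)/(p^2 - 3*p - 28)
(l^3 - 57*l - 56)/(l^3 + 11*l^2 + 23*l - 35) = (l^2 - 7*l - 8)/(l^2 + 4*l - 5)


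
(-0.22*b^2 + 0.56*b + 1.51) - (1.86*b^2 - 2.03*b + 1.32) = -2.08*b^2 + 2.59*b + 0.19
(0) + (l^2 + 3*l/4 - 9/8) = l^2 + 3*l/4 - 9/8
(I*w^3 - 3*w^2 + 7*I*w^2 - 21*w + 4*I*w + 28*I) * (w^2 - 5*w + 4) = I*w^5 - 3*w^4 + 2*I*w^4 - 6*w^3 - 27*I*w^3 + 93*w^2 + 36*I*w^2 - 84*w - 124*I*w + 112*I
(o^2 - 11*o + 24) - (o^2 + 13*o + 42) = -24*o - 18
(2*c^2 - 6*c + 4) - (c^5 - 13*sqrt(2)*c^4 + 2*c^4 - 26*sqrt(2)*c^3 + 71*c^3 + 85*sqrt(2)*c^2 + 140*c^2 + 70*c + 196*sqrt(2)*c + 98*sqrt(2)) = -c^5 - 2*c^4 + 13*sqrt(2)*c^4 - 71*c^3 + 26*sqrt(2)*c^3 - 138*c^2 - 85*sqrt(2)*c^2 - 196*sqrt(2)*c - 76*c - 98*sqrt(2) + 4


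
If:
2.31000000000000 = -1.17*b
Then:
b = -1.97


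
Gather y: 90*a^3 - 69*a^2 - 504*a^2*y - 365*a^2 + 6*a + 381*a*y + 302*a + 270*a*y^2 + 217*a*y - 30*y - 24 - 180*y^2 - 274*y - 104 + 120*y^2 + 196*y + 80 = 90*a^3 - 434*a^2 + 308*a + y^2*(270*a - 60) + y*(-504*a^2 + 598*a - 108) - 48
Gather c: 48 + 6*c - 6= 6*c + 42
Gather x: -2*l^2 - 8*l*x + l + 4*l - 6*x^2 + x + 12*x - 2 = -2*l^2 + 5*l - 6*x^2 + x*(13 - 8*l) - 2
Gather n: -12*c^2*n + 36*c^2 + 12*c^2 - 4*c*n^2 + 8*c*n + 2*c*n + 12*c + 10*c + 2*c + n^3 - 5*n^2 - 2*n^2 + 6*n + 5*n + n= 48*c^2 + 24*c + n^3 + n^2*(-4*c - 7) + n*(-12*c^2 + 10*c + 12)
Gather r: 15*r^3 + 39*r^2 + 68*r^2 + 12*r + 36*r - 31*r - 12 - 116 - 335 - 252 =15*r^3 + 107*r^2 + 17*r - 715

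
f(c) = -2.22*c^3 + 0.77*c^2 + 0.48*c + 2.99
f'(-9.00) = -552.84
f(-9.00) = 1679.42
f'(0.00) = 0.48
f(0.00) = 2.99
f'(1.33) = -9.25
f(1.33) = -0.23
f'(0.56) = -0.75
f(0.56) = 3.11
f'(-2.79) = -55.66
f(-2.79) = 55.86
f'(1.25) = -8.00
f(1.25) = 0.46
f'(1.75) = -17.22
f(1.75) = -5.71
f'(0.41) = -0.01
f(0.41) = 3.16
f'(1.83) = -19.01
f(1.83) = -7.16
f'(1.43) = -10.94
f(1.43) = -1.24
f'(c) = -6.66*c^2 + 1.54*c + 0.48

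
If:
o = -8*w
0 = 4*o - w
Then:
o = 0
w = 0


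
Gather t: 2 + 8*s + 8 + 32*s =40*s + 10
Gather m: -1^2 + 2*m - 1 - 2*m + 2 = 0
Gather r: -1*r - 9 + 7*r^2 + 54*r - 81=7*r^2 + 53*r - 90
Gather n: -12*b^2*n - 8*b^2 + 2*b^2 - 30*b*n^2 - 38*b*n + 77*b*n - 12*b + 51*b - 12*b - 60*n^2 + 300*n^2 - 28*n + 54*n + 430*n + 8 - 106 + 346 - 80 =-6*b^2 + 27*b + n^2*(240 - 30*b) + n*(-12*b^2 + 39*b + 456) + 168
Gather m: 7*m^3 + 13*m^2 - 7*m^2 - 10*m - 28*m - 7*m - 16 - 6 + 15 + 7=7*m^3 + 6*m^2 - 45*m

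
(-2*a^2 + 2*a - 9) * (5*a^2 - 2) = -10*a^4 + 10*a^3 - 41*a^2 - 4*a + 18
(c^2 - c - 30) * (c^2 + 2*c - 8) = c^4 + c^3 - 40*c^2 - 52*c + 240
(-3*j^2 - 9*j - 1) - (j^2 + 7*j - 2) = -4*j^2 - 16*j + 1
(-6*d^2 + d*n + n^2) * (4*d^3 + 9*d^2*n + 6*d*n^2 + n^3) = -24*d^5 - 50*d^4*n - 23*d^3*n^2 + 9*d^2*n^3 + 7*d*n^4 + n^5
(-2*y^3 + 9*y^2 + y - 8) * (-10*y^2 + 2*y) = 20*y^5 - 94*y^4 + 8*y^3 + 82*y^2 - 16*y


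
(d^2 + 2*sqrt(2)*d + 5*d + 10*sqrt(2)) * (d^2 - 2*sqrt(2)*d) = d^4 + 5*d^3 - 8*d^2 - 40*d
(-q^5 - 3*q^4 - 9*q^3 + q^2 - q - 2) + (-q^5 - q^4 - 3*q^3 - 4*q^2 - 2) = -2*q^5 - 4*q^4 - 12*q^3 - 3*q^2 - q - 4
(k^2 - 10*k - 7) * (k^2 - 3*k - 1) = k^4 - 13*k^3 + 22*k^2 + 31*k + 7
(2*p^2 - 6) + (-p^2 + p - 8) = p^2 + p - 14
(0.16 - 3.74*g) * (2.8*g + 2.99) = -10.472*g^2 - 10.7346*g + 0.4784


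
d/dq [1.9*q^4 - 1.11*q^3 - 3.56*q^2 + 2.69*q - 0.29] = 7.6*q^3 - 3.33*q^2 - 7.12*q + 2.69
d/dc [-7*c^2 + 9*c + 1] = 9 - 14*c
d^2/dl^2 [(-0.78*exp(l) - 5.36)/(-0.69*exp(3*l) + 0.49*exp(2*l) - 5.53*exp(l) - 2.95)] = (1.485432*exp(6*l) + 22.17591*exp(5*l) - 31.652082*exp(4*l) + 27.525644*exp(3*l) - 134.999556*exp(2*l) + 182.180614*exp(l) - 80.65241)*exp(l)/(0.328509*exp(9*l) - 0.699867*exp(8*l) + 8.395506*exp(7*l) - 7.122322*exp(6*l) + 61.301352*exp(5*l) + 24.708852*exp(4*l) + 139.164862*exp(3*l) + 257.84829*exp(2*l) + 144.374475*exp(l) + 25.672375)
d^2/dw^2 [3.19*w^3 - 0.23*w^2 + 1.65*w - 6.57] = 19.14*w - 0.46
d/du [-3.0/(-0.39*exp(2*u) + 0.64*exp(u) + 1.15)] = (1.92 - 2.34*exp(u))*exp(u)/(-0.39*exp(2*u) + 0.64*exp(u) + 1.15)^2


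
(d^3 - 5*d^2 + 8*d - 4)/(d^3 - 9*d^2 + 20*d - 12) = (d - 2)/(d - 6)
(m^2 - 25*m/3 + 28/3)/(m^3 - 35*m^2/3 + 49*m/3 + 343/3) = (3*m - 4)/(3*m^2 - 14*m - 49)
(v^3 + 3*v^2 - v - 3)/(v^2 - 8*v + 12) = (v^3 + 3*v^2 - v - 3)/(v^2 - 8*v + 12)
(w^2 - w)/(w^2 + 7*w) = (w - 1)/(w + 7)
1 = 1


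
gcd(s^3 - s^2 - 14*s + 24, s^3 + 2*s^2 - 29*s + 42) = s^2 - 5*s + 6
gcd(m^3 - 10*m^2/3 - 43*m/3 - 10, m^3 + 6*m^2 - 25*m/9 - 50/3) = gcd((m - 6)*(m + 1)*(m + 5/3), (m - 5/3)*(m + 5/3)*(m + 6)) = m + 5/3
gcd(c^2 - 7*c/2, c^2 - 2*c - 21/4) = c - 7/2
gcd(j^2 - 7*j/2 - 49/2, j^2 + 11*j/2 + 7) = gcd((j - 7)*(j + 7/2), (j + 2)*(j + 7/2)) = j + 7/2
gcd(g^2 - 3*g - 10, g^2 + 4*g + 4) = g + 2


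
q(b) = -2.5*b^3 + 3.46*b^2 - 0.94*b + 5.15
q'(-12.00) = -1163.98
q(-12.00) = 4834.67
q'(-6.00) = -312.46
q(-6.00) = 675.35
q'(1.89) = -14.65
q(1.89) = -1.15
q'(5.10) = -160.72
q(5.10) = -241.28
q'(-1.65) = -32.78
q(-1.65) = 27.35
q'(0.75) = 0.03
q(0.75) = 5.34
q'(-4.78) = -205.38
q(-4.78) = 361.74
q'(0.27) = 0.38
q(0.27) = 5.10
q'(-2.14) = -50.10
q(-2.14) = 47.51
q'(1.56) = -8.40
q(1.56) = 2.61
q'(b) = -7.5*b^2 + 6.92*b - 0.94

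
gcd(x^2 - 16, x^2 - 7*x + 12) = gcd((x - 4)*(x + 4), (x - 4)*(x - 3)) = x - 4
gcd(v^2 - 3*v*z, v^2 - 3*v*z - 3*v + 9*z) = -v + 3*z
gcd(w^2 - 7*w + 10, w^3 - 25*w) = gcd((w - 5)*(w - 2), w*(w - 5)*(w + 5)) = w - 5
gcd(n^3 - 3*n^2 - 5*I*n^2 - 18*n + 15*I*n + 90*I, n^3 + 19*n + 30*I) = n - 5*I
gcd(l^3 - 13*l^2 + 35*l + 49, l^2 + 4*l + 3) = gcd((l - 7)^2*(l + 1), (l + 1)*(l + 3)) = l + 1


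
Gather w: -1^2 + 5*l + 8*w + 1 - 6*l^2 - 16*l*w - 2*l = -6*l^2 + 3*l + w*(8 - 16*l)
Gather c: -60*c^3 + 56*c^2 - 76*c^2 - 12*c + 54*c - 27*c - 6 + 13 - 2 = -60*c^3 - 20*c^2 + 15*c + 5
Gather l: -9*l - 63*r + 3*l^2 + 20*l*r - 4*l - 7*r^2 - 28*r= 3*l^2 + l*(20*r - 13) - 7*r^2 - 91*r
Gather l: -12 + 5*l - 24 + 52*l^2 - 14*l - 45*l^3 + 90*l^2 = -45*l^3 + 142*l^2 - 9*l - 36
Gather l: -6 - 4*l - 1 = -4*l - 7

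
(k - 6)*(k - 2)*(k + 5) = k^3 - 3*k^2 - 28*k + 60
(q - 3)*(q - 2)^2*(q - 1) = q^4 - 8*q^3 + 23*q^2 - 28*q + 12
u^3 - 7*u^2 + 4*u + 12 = (u - 6)*(u - 2)*(u + 1)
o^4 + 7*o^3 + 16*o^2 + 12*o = o*(o + 2)^2*(o + 3)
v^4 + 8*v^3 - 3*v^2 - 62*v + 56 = (v - 2)*(v - 1)*(v + 4)*(v + 7)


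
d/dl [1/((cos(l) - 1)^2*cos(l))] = (-sin(l)/cos(l)^2 + 3*tan(l))/(cos(l) - 1)^3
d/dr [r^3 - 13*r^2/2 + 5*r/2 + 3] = 3*r^2 - 13*r + 5/2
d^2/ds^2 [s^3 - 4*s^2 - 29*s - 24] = 6*s - 8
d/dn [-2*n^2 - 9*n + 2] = -4*n - 9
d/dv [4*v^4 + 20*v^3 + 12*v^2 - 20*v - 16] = 16*v^3 + 60*v^2 + 24*v - 20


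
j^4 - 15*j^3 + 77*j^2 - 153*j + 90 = (j - 6)*(j - 5)*(j - 3)*(j - 1)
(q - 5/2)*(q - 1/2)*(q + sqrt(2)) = q^3 - 3*q^2 + sqrt(2)*q^2 - 3*sqrt(2)*q + 5*q/4 + 5*sqrt(2)/4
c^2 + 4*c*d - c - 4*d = (c - 1)*(c + 4*d)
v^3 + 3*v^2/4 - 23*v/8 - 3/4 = (v - 3/2)*(v + 1/4)*(v + 2)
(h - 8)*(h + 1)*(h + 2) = h^3 - 5*h^2 - 22*h - 16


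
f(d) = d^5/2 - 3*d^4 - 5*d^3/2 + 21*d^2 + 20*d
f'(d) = 5*d^4/2 - 12*d^3 - 15*d^2/2 + 42*d + 20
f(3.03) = 58.68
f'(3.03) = -44.69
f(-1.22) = 3.40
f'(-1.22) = -15.07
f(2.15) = 74.09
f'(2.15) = 9.79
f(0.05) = 1.05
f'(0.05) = 22.08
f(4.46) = -19.54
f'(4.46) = -17.28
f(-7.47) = -18906.54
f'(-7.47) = 12074.10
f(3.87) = 8.13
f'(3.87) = -64.55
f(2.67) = 70.90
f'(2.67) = -22.68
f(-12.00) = -179520.00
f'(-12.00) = 71012.00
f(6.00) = 336.00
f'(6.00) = 650.00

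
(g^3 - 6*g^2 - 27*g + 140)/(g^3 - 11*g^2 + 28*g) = (g + 5)/g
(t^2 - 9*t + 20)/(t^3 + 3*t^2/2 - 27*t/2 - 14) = 2*(t^2 - 9*t + 20)/(2*t^3 + 3*t^2 - 27*t - 28)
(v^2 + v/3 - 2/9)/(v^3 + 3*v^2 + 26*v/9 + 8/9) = (3*v - 1)/(3*v^2 + 7*v + 4)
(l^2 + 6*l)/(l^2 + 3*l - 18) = l/(l - 3)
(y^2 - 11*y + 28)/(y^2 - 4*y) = (y - 7)/y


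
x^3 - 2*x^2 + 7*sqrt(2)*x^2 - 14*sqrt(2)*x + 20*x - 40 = (x - 2)*(x + 2*sqrt(2))*(x + 5*sqrt(2))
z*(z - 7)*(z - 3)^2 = z^4 - 13*z^3 + 51*z^2 - 63*z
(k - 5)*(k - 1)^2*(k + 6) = k^4 - k^3 - 31*k^2 + 61*k - 30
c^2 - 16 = (c - 4)*(c + 4)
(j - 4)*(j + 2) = j^2 - 2*j - 8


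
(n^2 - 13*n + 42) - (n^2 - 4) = 46 - 13*n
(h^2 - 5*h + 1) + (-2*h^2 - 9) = -h^2 - 5*h - 8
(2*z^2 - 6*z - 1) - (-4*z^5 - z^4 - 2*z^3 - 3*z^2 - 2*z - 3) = 4*z^5 + z^4 + 2*z^3 + 5*z^2 - 4*z + 2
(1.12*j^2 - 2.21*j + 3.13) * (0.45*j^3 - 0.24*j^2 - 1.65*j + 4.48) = 0.504*j^5 - 1.2633*j^4 + 0.0909*j^3 + 7.9129*j^2 - 15.0653*j + 14.0224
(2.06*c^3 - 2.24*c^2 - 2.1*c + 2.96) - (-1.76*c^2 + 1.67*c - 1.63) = 2.06*c^3 - 0.48*c^2 - 3.77*c + 4.59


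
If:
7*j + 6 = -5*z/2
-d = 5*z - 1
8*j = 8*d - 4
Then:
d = -6/13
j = -25/26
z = 19/65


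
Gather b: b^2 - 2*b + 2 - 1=b^2 - 2*b + 1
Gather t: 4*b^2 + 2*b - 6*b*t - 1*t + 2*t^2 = 4*b^2 + 2*b + 2*t^2 + t*(-6*b - 1)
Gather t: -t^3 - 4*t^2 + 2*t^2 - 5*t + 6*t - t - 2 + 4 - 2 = -t^3 - 2*t^2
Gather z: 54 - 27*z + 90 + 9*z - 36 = 108 - 18*z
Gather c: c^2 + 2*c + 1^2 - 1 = c^2 + 2*c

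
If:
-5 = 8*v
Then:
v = -5/8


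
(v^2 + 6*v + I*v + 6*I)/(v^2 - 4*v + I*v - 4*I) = (v + 6)/(v - 4)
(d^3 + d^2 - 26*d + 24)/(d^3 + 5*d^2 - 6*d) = (d - 4)/d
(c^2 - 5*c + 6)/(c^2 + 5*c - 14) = (c - 3)/(c + 7)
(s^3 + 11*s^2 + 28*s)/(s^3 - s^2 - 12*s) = (s^2 + 11*s + 28)/(s^2 - s - 12)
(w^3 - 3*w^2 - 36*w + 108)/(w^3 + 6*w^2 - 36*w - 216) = (w - 3)/(w + 6)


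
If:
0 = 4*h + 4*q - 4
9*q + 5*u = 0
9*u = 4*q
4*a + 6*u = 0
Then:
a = 0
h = 1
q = 0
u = 0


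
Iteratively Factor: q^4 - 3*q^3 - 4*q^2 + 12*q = (q - 2)*(q^3 - q^2 - 6*q) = (q - 3)*(q - 2)*(q^2 + 2*q) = (q - 3)*(q - 2)*(q + 2)*(q)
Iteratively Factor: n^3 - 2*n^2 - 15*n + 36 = (n + 4)*(n^2 - 6*n + 9) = (n - 3)*(n + 4)*(n - 3)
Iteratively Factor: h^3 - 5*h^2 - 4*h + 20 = (h - 2)*(h^2 - 3*h - 10) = (h - 2)*(h + 2)*(h - 5)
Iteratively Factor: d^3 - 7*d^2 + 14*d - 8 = (d - 4)*(d^2 - 3*d + 2) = (d - 4)*(d - 1)*(d - 2)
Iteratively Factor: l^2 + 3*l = (l)*(l + 3)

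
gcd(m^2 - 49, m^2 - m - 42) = m - 7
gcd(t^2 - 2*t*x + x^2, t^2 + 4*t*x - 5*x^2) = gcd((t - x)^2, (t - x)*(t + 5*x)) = -t + x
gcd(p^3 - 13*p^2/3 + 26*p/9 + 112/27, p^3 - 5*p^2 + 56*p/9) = p^2 - 5*p + 56/9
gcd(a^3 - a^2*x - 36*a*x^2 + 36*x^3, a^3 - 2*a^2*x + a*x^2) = -a + x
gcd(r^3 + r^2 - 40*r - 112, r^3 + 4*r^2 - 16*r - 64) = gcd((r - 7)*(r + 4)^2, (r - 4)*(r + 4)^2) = r^2 + 8*r + 16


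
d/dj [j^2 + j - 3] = 2*j + 1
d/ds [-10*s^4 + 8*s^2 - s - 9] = -40*s^3 + 16*s - 1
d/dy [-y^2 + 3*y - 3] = 3 - 2*y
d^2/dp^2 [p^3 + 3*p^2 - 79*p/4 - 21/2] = 6*p + 6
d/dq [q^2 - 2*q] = 2*q - 2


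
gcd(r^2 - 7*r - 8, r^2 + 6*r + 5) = r + 1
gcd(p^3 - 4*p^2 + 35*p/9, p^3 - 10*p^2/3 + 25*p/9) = p^2 - 5*p/3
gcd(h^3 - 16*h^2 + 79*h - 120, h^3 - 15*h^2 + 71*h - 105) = h^2 - 8*h + 15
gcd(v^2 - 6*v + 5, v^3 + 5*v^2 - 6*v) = v - 1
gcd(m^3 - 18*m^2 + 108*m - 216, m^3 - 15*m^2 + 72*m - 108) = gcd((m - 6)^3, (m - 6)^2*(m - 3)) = m^2 - 12*m + 36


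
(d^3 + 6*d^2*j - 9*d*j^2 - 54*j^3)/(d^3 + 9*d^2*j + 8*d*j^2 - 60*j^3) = (d^2 - 9*j^2)/(d^2 + 3*d*j - 10*j^2)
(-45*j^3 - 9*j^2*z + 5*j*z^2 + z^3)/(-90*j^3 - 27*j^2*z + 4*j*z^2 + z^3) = (-15*j^2 + 2*j*z + z^2)/(-30*j^2 + j*z + z^2)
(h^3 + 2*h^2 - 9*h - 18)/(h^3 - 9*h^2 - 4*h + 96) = (h^2 - h - 6)/(h^2 - 12*h + 32)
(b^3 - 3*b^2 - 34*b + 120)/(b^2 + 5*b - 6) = (b^2 - 9*b + 20)/(b - 1)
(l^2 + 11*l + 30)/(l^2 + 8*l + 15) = (l + 6)/(l + 3)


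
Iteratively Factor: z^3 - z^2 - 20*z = (z - 5)*(z^2 + 4*z) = (z - 5)*(z + 4)*(z)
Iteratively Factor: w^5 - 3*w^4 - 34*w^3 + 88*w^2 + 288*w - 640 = (w + 4)*(w^4 - 7*w^3 - 6*w^2 + 112*w - 160) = (w - 2)*(w + 4)*(w^3 - 5*w^2 - 16*w + 80) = (w - 2)*(w + 4)^2*(w^2 - 9*w + 20) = (w - 4)*(w - 2)*(w + 4)^2*(w - 5)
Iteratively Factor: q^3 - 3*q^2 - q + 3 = (q + 1)*(q^2 - 4*q + 3) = (q - 3)*(q + 1)*(q - 1)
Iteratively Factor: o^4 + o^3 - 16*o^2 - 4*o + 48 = (o + 4)*(o^3 - 3*o^2 - 4*o + 12) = (o - 3)*(o + 4)*(o^2 - 4) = (o - 3)*(o + 2)*(o + 4)*(o - 2)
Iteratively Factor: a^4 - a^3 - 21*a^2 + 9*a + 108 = (a + 3)*(a^3 - 4*a^2 - 9*a + 36) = (a - 4)*(a + 3)*(a^2 - 9) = (a - 4)*(a - 3)*(a + 3)*(a + 3)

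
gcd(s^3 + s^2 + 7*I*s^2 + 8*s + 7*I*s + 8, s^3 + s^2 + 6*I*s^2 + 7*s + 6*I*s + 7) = s^2 + s*(1 - I) - I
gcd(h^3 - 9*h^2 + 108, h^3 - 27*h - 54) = h^2 - 3*h - 18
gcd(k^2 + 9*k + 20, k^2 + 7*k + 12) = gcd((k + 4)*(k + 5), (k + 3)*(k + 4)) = k + 4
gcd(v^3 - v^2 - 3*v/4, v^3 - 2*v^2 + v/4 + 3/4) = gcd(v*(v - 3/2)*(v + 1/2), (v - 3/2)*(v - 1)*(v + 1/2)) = v^2 - v - 3/4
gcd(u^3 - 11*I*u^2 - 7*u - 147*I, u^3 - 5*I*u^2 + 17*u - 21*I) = u^2 - 4*I*u + 21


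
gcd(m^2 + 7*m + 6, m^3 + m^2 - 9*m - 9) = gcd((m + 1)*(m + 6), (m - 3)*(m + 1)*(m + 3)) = m + 1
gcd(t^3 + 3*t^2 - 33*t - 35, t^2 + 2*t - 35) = t^2 + 2*t - 35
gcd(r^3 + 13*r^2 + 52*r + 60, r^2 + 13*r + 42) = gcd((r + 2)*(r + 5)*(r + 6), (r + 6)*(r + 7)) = r + 6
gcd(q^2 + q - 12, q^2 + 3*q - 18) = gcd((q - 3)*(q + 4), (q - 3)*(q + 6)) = q - 3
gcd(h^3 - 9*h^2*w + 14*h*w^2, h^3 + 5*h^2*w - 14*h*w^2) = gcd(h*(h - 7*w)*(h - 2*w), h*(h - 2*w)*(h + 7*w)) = -h^2 + 2*h*w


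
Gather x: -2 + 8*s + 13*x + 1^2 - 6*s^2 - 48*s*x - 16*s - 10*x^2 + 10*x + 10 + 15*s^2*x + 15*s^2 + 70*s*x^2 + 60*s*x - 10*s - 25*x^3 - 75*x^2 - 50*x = 9*s^2 - 18*s - 25*x^3 + x^2*(70*s - 85) + x*(15*s^2 + 12*s - 27) + 9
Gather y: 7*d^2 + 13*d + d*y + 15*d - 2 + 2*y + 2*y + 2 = 7*d^2 + 28*d + y*(d + 4)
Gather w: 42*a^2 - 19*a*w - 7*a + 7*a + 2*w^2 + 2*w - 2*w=42*a^2 - 19*a*w + 2*w^2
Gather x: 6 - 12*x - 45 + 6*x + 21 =-6*x - 18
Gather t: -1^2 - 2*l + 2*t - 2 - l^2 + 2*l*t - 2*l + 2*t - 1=-l^2 - 4*l + t*(2*l + 4) - 4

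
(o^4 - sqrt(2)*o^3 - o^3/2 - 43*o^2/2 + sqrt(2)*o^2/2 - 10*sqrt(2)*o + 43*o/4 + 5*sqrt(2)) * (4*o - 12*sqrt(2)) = 4*o^5 - 16*sqrt(2)*o^4 - 2*o^4 - 62*o^3 + 8*sqrt(2)*o^3 + 31*o^2 + 218*sqrt(2)*o^2 - 109*sqrt(2)*o + 240*o - 120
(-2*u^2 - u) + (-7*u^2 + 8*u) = -9*u^2 + 7*u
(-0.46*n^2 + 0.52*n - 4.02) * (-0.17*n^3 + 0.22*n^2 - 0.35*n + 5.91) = 0.0782*n^5 - 0.1896*n^4 + 0.9588*n^3 - 3.785*n^2 + 4.4802*n - 23.7582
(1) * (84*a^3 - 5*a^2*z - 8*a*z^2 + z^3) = 84*a^3 - 5*a^2*z - 8*a*z^2 + z^3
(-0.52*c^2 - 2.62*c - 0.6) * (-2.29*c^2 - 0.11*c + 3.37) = 1.1908*c^4 + 6.057*c^3 - 0.0902000000000003*c^2 - 8.7634*c - 2.022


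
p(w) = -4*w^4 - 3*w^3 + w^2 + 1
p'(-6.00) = 3120.00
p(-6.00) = -4499.00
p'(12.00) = -28920.00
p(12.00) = -87983.00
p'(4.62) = -1760.64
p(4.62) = -2095.82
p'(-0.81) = 0.98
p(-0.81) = 1.53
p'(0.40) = -1.66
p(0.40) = 0.87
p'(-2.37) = 157.70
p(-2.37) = -79.65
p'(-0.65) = -0.71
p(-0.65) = 1.53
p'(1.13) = -32.32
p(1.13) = -8.57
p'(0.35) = -1.09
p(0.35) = 0.93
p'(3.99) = -1151.64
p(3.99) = -1187.44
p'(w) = -16*w^3 - 9*w^2 + 2*w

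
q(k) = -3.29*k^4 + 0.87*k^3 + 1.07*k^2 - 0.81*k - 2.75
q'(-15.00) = 44969.34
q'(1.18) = -16.27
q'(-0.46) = 0.04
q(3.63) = -521.22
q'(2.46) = -175.66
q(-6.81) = -7298.32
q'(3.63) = -588.12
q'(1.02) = -9.88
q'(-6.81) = 4261.87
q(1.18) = -7.17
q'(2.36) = -154.20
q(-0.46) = -2.38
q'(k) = -13.16*k^3 + 2.61*k^2 + 2.14*k - 0.81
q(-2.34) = -104.78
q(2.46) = -105.80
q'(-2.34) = 177.09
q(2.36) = -89.32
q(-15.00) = -169242.35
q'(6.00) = -2736.57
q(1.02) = -5.10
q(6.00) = -4045.01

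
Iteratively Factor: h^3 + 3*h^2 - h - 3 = (h + 3)*(h^2 - 1) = (h - 1)*(h + 3)*(h + 1)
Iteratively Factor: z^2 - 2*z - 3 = (z - 3)*(z + 1)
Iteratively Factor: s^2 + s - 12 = (s - 3)*(s + 4)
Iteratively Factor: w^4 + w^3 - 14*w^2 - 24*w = (w + 2)*(w^3 - w^2 - 12*w) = (w + 2)*(w + 3)*(w^2 - 4*w) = (w - 4)*(w + 2)*(w + 3)*(w)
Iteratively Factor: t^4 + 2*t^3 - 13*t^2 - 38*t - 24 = (t + 1)*(t^3 + t^2 - 14*t - 24) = (t + 1)*(t + 3)*(t^2 - 2*t - 8) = (t - 4)*(t + 1)*(t + 3)*(t + 2)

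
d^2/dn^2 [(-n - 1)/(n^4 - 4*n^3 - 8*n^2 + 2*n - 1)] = 4*(2*(n + 1)*(2*n^3 - 6*n^2 - 8*n + 1)^2 + (2*n^3 - 6*n^2 - 8*n - (n + 1)*(-3*n^2 + 6*n + 4) + 1)*(-n^4 + 4*n^3 + 8*n^2 - 2*n + 1))/(-n^4 + 4*n^3 + 8*n^2 - 2*n + 1)^3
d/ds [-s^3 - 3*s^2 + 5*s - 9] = -3*s^2 - 6*s + 5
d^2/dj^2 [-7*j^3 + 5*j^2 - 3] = 10 - 42*j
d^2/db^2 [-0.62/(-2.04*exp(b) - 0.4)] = (2.580192*exp(b) - 0.50592)*exp(b)/(2.04*exp(b) + 0.4)^3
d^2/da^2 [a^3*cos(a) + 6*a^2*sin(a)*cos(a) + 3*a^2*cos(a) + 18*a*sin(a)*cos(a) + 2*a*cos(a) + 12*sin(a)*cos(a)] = -a^3*cos(a) - 6*a^2*sin(a) - 12*a^2*sin(2*a) - 3*a^2*cos(a) - 12*a*sin(a) - 36*a*sin(2*a) + 4*a*cos(a) + 24*a*cos(2*a) - 4*sin(a) - 18*sin(2*a) + 6*cos(a) + 36*cos(2*a)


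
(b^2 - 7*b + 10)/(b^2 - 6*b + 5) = (b - 2)/(b - 1)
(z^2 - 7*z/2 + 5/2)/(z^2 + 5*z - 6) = (z - 5/2)/(z + 6)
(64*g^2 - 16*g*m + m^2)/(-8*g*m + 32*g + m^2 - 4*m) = (-8*g + m)/(m - 4)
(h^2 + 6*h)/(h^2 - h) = (h + 6)/(h - 1)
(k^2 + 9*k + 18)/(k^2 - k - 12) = (k + 6)/(k - 4)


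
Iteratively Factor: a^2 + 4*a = (a + 4)*(a)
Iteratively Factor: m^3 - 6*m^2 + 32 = (m - 4)*(m^2 - 2*m - 8) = (m - 4)^2*(m + 2)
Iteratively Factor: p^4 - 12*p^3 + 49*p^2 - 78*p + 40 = (p - 5)*(p^3 - 7*p^2 + 14*p - 8) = (p - 5)*(p - 1)*(p^2 - 6*p + 8) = (p - 5)*(p - 2)*(p - 1)*(p - 4)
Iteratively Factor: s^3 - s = (s - 1)*(s^2 + s) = (s - 1)*(s + 1)*(s)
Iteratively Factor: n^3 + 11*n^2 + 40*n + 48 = (n + 4)*(n^2 + 7*n + 12) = (n + 3)*(n + 4)*(n + 4)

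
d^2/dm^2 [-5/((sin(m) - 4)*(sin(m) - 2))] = 5*(4*sin(m)^4 - 18*sin(m)^3 - 2*sin(m)^2 + 84*sin(m) - 56)/((sin(m) - 4)^3*(sin(m) - 2)^3)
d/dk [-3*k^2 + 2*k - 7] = 2 - 6*k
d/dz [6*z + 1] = 6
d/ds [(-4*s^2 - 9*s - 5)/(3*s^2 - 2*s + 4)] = (35*s^2 - 2*s - 46)/(9*s^4 - 12*s^3 + 28*s^2 - 16*s + 16)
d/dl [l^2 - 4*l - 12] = 2*l - 4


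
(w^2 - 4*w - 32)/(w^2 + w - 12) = (w - 8)/(w - 3)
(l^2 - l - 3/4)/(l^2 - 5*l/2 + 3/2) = (l + 1/2)/(l - 1)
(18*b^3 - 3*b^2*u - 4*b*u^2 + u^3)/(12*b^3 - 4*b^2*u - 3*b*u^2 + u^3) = (-3*b + u)/(-2*b + u)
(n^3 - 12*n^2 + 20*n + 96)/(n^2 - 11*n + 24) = (n^2 - 4*n - 12)/(n - 3)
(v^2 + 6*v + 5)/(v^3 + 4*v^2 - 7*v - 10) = 1/(v - 2)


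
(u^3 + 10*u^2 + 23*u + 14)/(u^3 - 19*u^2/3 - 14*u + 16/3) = 3*(u^2 + 8*u + 7)/(3*u^2 - 25*u + 8)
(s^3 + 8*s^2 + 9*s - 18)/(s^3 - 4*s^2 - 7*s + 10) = (s^2 + 9*s + 18)/(s^2 - 3*s - 10)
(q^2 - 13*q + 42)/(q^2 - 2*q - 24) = (q - 7)/(q + 4)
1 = 1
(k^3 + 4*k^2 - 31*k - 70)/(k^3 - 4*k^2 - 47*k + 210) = (k + 2)/(k - 6)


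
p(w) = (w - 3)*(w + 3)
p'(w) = 2*w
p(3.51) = 3.32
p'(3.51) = 7.02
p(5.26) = 18.67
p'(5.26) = 10.52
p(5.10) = 17.01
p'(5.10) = 10.20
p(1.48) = -6.81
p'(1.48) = 2.96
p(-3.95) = 6.60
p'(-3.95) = -7.90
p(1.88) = -5.47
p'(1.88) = 3.76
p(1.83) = -5.65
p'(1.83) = 3.66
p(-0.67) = -8.55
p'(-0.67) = -1.34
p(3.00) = 0.00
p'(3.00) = 6.00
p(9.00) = 72.00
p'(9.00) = 18.00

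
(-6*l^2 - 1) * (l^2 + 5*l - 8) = -6*l^4 - 30*l^3 + 47*l^2 - 5*l + 8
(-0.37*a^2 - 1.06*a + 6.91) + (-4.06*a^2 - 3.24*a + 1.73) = -4.43*a^2 - 4.3*a + 8.64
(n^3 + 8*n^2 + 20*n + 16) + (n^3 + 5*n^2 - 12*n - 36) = 2*n^3 + 13*n^2 + 8*n - 20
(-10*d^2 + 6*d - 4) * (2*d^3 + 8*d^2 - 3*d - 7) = -20*d^5 - 68*d^4 + 70*d^3 + 20*d^2 - 30*d + 28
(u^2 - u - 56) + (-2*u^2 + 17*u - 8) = -u^2 + 16*u - 64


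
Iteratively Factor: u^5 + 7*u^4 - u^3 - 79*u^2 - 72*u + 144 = (u - 1)*(u^4 + 8*u^3 + 7*u^2 - 72*u - 144) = (u - 1)*(u + 3)*(u^3 + 5*u^2 - 8*u - 48) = (u - 1)*(u + 3)*(u + 4)*(u^2 + u - 12) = (u - 3)*(u - 1)*(u + 3)*(u + 4)*(u + 4)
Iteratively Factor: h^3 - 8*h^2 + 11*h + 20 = (h - 5)*(h^2 - 3*h - 4) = (h - 5)*(h + 1)*(h - 4)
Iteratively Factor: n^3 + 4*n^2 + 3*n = (n + 3)*(n^2 + n) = (n + 1)*(n + 3)*(n)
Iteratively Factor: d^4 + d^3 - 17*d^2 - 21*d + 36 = (d - 1)*(d^3 + 2*d^2 - 15*d - 36) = (d - 4)*(d - 1)*(d^2 + 6*d + 9) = (d - 4)*(d - 1)*(d + 3)*(d + 3)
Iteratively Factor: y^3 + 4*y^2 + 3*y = (y)*(y^2 + 4*y + 3) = y*(y + 1)*(y + 3)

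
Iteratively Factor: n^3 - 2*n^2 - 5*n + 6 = (n - 1)*(n^2 - n - 6) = (n - 1)*(n + 2)*(n - 3)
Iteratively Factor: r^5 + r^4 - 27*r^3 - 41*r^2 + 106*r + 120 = (r + 4)*(r^4 - 3*r^3 - 15*r^2 + 19*r + 30) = (r + 3)*(r + 4)*(r^3 - 6*r^2 + 3*r + 10) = (r - 2)*(r + 3)*(r + 4)*(r^2 - 4*r - 5) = (r - 5)*(r - 2)*(r + 3)*(r + 4)*(r + 1)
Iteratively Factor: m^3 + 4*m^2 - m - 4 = (m + 1)*(m^2 + 3*m - 4) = (m - 1)*(m + 1)*(m + 4)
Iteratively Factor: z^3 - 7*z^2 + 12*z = (z)*(z^2 - 7*z + 12) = z*(z - 4)*(z - 3)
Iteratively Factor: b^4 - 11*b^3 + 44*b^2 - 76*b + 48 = (b - 3)*(b^3 - 8*b^2 + 20*b - 16) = (b - 3)*(b - 2)*(b^2 - 6*b + 8) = (b - 3)*(b - 2)^2*(b - 4)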